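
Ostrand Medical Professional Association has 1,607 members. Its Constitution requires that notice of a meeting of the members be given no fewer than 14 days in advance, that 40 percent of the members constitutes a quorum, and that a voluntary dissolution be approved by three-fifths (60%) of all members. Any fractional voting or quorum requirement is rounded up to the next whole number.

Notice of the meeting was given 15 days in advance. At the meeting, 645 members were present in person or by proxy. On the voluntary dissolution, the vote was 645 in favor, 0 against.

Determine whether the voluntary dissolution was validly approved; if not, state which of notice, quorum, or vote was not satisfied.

Invalid — vote requirement not satisfied.

Notice: 15 days given; 14 required. Satisfied.
Quorum: 40% of 1,607 = 642.80, rounded up to 643; 645 present. Satisfied.
Vote: requires three-fifths of all members (1,607); 3/5 of 1607 = 964.20, rounded up to 965, so 965 needed; 645 in favor. Not satisfied.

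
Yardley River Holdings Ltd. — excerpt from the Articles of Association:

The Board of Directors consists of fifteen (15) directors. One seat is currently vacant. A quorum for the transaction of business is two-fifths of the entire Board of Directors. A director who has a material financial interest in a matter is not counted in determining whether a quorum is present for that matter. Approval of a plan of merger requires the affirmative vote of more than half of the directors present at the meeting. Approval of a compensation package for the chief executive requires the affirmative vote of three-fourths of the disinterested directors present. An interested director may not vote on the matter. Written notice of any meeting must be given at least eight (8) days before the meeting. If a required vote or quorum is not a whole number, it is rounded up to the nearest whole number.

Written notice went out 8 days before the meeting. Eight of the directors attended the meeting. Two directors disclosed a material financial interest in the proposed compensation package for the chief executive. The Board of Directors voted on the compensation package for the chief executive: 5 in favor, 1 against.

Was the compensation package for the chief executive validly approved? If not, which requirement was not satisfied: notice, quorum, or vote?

Notice: 8 days given; 8 required (8 ≥ 8). Satisfied.
Quorum: 8 present, but the 2 interested directors do not count, leaving 6. Quorum is 6. Satisfied.
Vote: the compensation package for the chief executive requires three-fourths of the disinterested directors present (8 − 2 = 6). 3/4 of 6 = 4.50, rounded up to 5, so 5 affirmative votes are needed; 5 voted in favor. Satisfied.

Valid — all requirements satisfied.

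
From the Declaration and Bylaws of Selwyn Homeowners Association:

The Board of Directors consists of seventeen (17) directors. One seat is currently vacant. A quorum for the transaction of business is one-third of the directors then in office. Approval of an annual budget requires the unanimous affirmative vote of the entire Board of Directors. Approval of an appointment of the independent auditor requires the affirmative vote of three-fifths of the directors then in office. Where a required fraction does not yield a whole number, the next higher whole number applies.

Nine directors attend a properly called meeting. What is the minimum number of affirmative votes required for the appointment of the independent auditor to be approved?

10

The appointment of the independent auditor requires three-fifths of the directors then in office (16).
3/5 of 16 = 9.60, rounded up to 10.
(Only 9 can vote, so the appointment of the independent auditor cannot pass at this meeting, but the required vote is still 10.)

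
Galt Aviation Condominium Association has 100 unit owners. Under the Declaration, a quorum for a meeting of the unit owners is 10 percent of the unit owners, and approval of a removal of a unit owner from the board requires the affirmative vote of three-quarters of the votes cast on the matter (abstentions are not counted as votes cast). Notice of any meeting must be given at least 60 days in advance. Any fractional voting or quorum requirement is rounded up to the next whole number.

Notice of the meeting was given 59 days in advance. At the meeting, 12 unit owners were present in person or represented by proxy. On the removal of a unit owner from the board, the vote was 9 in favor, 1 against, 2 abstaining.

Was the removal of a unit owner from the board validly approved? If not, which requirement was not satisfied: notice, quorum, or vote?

Invalid — notice requirement not satisfied.

Notice: 59 days given; 60 required. Not satisfied.
Quorum: 10% of 100 = 10; 12 present. Satisfied.
Vote: requires three-fourths of the votes cast (12 − 2 abstaining = 10); 3/4 of 10 = 7.50, rounded up to 8, so 8 needed; 9 in favor. Satisfied.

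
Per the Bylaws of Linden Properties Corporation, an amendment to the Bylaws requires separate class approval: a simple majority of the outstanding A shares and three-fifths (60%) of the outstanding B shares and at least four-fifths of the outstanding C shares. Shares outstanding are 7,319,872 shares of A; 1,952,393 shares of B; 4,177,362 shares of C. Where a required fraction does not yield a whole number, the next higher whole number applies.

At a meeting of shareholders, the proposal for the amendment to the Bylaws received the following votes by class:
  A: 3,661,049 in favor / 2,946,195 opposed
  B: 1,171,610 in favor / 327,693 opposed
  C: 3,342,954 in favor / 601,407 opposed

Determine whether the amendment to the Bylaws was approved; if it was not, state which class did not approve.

Approved — every class gave the required vote.

A: a majority of 7319872 is 3659937; 3,659,937 required, 3,661,049 in favor — approved.
B: 3/5 of 1952393 = 1171435.80, rounded up to 1171436; 1,171,436 required, 1,171,610 in favor — approved.
C: 4/5 of 4177362 = 3341889.60, rounded up to 3341890; 3,341,890 required, 3,342,954 in favor — approved.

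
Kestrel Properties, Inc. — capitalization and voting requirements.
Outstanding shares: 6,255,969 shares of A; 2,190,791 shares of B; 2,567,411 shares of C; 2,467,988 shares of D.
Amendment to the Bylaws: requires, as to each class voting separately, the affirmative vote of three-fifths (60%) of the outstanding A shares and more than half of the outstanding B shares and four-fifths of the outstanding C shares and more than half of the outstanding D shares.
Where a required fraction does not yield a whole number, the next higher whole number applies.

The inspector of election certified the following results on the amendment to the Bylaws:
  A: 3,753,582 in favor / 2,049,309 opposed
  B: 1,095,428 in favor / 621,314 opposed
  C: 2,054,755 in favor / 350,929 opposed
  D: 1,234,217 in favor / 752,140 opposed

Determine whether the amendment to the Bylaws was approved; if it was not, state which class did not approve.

Approved — every class gave the required vote.

A: 3/5 of 6255969 = 3753581.40, rounded up to 3753582; 3,753,582 required, 3,753,582 in favor — approved.
B: a majority of 2190791 is 1095396; 1,095,396 required, 1,095,428 in favor — approved.
C: 4/5 of 2567411 = 2053928.80, rounded up to 2053929; 2,053,929 required, 2,054,755 in favor — approved.
D: a majority of 2467988 is 1233995; 1,233,995 required, 1,234,217 in favor — approved.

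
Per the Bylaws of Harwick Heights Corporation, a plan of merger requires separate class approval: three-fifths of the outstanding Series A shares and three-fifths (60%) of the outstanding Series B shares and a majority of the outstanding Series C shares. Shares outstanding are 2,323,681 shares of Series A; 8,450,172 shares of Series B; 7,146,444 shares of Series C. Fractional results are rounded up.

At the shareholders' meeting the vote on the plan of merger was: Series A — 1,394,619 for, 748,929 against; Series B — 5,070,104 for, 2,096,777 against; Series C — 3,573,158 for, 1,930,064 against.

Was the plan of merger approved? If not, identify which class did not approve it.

Not approved — the Series C shares did not give the required vote.

Series A: 3/5 of 2323681 = 1394208.60, rounded up to 1394209; 1,394,209 required, 1,394,619 in favor — approved.
Series B: 3/5 of 8450172 = 5070103.20, rounded up to 5070104; 5,070,104 required, 5,070,104 in favor — approved.
Series C: a majority of 7146444 is 3573223; 3,573,223 required, 3,573,158 in favor — not approved.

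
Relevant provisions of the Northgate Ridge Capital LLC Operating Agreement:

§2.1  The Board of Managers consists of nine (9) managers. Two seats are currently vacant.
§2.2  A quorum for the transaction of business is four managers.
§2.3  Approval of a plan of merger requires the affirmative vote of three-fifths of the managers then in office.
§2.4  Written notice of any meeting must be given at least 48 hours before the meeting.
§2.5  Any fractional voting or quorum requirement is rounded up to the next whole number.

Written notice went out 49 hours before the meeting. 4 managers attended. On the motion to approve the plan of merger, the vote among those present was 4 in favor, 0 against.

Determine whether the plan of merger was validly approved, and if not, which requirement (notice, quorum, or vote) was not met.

Notice: 49 hours given; 48 required (49 ≥ 48). Satisfied.
Quorum: 4 present; quorum is 4. Satisfied.
Vote: the plan of merger requires three-fifths of the managers then in office (7). 3/5 of 7 = 4.20, rounded up to 5, so 5 affirmative votes are needed; 4 voted in favor. Not satisfied.

Invalid — vote requirement not satisfied.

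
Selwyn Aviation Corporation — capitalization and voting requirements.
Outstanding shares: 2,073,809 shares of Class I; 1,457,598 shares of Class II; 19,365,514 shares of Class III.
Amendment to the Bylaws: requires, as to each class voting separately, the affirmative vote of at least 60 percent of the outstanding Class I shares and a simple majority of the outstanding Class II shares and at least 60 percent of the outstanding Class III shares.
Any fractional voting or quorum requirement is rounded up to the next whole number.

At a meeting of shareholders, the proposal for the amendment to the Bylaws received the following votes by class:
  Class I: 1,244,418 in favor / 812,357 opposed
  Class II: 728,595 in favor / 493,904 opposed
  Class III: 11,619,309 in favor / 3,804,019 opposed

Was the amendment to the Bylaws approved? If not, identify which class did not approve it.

Not approved — the Class II shares did not give the required vote.

Class I: 3/5 of 2073809 = 1244285.40, rounded up to 1244286; 1,244,286 required, 1,244,418 in favor — approved.
Class II: a majority of 1457598 is 728800; 728,800 required, 728,595 in favor — not approved.
Class III: 3/5 of 19365514 = 11619308.40, rounded up to 11619309; 11,619,309 required, 11,619,309 in favor — approved.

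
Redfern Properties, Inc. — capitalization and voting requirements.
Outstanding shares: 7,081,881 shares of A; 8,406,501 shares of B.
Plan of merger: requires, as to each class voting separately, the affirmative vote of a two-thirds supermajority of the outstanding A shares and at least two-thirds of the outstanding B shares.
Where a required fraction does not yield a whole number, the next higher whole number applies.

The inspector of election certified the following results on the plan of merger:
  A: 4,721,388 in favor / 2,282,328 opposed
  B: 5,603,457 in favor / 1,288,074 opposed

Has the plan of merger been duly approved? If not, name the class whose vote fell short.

Not approved — the B shares did not give the required vote.

A: 2/3 of 7081881 = 4721254; 4,721,254 required, 4,721,388 in favor — approved.
B: 2/3 of 8406501 = 5604334; 5,604,334 required, 5,603,457 in favor — not approved.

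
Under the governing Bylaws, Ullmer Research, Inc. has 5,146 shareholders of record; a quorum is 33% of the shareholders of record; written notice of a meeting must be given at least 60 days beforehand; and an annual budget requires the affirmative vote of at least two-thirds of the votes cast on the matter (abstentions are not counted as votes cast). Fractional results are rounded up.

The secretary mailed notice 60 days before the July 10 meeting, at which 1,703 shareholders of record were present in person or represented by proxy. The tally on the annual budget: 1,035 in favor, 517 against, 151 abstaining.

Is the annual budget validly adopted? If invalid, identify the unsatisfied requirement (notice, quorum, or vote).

Valid — all requirements satisfied.

Notice: 60 days given; 60 required. Satisfied.
Quorum: 33% of 5,146 = 1,698.18, rounded up to 1,699; 1,703 present. Satisfied.
Vote: requires two-thirds of the votes cast (1,703 − 151 abstaining = 1,552); 2/3 of 1552 = 1034.67, rounded up to 1035, so 1,035 needed; 1,035 in favor. Satisfied.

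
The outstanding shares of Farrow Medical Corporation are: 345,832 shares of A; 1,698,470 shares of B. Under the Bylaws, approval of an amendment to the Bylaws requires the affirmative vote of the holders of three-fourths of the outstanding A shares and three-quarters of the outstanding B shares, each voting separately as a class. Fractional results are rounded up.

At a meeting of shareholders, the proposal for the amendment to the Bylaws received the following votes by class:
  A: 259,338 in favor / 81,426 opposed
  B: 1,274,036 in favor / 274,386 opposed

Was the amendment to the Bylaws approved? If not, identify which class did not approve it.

Not approved — the A shares did not give the required vote.

A: 3/4 of 345832 = 259374; 259,374 required, 259,338 in favor — not approved.
B: 3/4 of 1698470 = 1273852.50, rounded up to 1273853; 1,273,853 required, 1,274,036 in favor — approved.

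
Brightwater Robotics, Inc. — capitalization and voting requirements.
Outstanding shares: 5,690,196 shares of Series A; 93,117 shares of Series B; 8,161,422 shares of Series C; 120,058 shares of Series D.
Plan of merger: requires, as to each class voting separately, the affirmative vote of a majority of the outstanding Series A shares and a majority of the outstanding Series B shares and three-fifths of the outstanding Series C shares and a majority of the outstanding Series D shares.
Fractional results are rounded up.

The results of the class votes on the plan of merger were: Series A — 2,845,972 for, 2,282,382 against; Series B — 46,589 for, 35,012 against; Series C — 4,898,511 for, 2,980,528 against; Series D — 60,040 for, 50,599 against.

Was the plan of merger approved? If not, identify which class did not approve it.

Approved — every class gave the required vote.

Series A: a majority of 5690196 is 2845099; 2,845,099 required, 2,845,972 in favor — approved.
Series B: a majority of 93117 is 46559; 46,559 required, 46,589 in favor — approved.
Series C: 3/5 of 8161422 = 4896853.20, rounded up to 4896854; 4,896,854 required, 4,898,511 in favor — approved.
Series D: a majority of 120058 is 60030; 60,030 required, 60,040 in favor — approved.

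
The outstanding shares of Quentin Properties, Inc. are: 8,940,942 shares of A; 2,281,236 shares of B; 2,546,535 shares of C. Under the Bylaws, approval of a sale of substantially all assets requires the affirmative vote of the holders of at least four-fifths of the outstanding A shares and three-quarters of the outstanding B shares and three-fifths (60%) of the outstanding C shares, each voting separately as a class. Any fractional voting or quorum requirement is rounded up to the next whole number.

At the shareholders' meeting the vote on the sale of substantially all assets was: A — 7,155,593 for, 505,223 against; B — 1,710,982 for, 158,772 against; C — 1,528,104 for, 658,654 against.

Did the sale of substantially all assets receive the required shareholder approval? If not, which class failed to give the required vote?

A: 4/5 of 8940942 = 7152753.60, rounded up to 7152754; 7,152,754 required, 7,155,593 in favor — approved.
B: 3/4 of 2281236 = 1710927; 1,710,927 required, 1,710,982 in favor — approved.
C: 3/5 of 2546535 = 1527921; 1,527,921 required, 1,528,104 in favor — approved.

Approved — every class gave the required vote.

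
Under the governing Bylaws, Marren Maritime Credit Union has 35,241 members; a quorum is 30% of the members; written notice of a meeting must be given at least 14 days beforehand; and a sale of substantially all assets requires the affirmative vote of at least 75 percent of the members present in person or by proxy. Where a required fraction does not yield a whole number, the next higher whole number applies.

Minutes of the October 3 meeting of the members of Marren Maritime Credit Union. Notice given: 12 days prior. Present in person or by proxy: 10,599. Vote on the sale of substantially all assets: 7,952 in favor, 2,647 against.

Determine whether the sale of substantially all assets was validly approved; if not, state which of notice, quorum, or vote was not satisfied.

Invalid — notice requirement not satisfied.

Notice: 12 days given; 14 required. Not satisfied.
Quorum: 30% of 35,241 = 10,572.30, rounded up to 10,573; 10,599 present. Satisfied.
Vote: requires three-fourths of those present (10,599); 3/4 of 10599 = 7949.25, rounded up to 7950, so 7,950 needed; 7,952 in favor. Satisfied.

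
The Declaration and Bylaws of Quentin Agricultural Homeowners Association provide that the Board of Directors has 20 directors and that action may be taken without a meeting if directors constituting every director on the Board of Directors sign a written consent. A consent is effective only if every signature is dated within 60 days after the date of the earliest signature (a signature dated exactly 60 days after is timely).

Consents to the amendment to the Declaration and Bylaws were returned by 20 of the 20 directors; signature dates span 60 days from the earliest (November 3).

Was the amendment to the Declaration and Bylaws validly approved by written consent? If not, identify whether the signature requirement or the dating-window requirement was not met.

Effective — both the signature and dating-window requirements are satisfied.

Signatures required: every one of 20 — unanimous means all 20, so 20 needed; 20 signed. Sufficient.
Dating window: the latest signature is 60 days after the earliest; the limit is 60 days. Within the window.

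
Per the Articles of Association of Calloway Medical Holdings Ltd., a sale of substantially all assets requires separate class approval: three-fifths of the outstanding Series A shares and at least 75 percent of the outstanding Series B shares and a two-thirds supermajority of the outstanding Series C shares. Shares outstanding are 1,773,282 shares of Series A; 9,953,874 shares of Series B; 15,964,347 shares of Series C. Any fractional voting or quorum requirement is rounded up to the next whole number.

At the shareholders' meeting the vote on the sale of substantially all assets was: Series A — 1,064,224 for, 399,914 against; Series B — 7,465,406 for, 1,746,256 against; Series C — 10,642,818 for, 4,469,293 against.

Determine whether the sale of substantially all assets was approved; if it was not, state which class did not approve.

Series A: 3/5 of 1773282 = 1063969.20, rounded up to 1063970; 1,063,970 required, 1,064,224 in favor — approved.
Series B: 3/4 of 9953874 = 7465405.50, rounded up to 7465406; 7,465,406 required, 7,465,406 in favor — approved.
Series C: 2/3 of 15964347 = 10642898; 10,642,898 required, 10,642,818 in favor — not approved.

Not approved — the Series C shares did not give the required vote.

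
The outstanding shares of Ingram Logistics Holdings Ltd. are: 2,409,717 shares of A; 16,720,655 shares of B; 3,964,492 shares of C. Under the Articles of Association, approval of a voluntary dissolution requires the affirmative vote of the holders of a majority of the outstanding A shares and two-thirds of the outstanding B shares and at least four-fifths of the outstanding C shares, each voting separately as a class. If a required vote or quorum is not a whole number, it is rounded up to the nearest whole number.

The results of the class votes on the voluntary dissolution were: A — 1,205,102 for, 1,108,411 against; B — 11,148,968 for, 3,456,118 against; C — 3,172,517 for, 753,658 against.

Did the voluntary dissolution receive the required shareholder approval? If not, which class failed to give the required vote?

A: a majority of 2409717 is 1204859; 1,204,859 required, 1,205,102 in favor — approved.
B: 2/3 of 16720655 = 11147103.33, rounded up to 11147104; 11,147,104 required, 11,148,968 in favor — approved.
C: 4/5 of 3964492 = 3171593.60, rounded up to 3171594; 3,171,594 required, 3,172,517 in favor — approved.

Approved — every class gave the required vote.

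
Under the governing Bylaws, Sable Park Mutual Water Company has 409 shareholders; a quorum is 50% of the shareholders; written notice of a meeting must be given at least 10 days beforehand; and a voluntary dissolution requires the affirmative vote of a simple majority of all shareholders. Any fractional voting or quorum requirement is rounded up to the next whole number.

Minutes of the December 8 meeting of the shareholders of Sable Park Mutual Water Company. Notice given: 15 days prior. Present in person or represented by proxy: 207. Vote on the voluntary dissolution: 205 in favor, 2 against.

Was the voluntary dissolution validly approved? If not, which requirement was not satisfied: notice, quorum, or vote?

Valid — all requirements satisfied.

Notice: 15 days given; 10 required. Satisfied.
Quorum: 50% of 409 = 204.50, rounded up to 205; 207 present. Satisfied.
Vote: requires a majority of all shareholders (409); a majority of 409 is 205, so 205 needed; 205 in favor. Satisfied.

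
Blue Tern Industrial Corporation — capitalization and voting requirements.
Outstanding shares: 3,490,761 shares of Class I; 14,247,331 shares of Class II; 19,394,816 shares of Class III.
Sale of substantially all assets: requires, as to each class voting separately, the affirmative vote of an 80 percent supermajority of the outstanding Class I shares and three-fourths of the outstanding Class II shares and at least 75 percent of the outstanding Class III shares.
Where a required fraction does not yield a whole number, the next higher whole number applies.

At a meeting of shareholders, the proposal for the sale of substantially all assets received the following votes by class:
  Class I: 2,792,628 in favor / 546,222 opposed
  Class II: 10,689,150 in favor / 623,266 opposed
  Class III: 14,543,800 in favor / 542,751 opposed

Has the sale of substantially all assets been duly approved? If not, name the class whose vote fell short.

Class I: 4/5 of 3490761 = 2792608.80, rounded up to 2792609; 2,792,609 required, 2,792,628 in favor — approved.
Class II: 3/4 of 14247331 = 10685498.25, rounded up to 10685499; 10,685,499 required, 10,689,150 in favor — approved.
Class III: 3/4 of 19394816 = 14546112; 14,546,112 required, 14,543,800 in favor — not approved.

Not approved — the Class III shares did not give the required vote.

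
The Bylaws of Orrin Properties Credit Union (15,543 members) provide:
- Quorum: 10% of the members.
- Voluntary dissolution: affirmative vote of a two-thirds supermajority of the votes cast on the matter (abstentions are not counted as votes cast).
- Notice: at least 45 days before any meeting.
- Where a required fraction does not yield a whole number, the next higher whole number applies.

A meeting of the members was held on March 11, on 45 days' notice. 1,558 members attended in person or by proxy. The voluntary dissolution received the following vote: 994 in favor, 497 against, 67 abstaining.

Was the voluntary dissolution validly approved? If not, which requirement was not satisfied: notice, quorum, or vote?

Notice: 45 days given; 45 required. Satisfied.
Quorum: 10% of 15,543 = 1,554.30, rounded up to 1,555; 1,558 present. Satisfied.
Vote: requires two-thirds of the votes cast (1,558 − 67 abstaining = 1,491); 2/3 of 1491 = 994, so 994 needed; 994 in favor. Satisfied.

Valid — all requirements satisfied.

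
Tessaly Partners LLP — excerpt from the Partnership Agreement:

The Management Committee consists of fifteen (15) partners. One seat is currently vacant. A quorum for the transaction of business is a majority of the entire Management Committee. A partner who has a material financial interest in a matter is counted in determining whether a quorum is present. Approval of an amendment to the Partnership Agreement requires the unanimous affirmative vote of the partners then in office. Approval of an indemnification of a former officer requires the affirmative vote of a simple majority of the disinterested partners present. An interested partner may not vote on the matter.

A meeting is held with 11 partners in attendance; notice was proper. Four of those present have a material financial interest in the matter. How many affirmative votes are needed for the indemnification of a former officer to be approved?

4

The indemnification of a former officer requires a majority of the disinterested partners present (11 − 4 = 7).
A majority of 7 is 4.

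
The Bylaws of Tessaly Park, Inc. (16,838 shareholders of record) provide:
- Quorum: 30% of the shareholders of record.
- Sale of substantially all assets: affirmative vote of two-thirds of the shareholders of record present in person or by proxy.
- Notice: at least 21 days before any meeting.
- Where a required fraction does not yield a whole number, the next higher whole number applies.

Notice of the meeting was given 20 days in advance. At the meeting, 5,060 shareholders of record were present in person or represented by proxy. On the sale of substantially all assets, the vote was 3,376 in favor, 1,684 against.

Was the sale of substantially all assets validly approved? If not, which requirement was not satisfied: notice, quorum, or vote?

Notice: 20 days given; 21 required. Not satisfied.
Quorum: 30% of 16,838 = 5,051.40, rounded up to 5,052; 5,060 present. Satisfied.
Vote: requires two-thirds of those present (5,060); 2/3 of 5060 = 3373.33, rounded up to 3374, so 3,374 needed; 3,376 in favor. Satisfied.

Invalid — notice requirement not satisfied.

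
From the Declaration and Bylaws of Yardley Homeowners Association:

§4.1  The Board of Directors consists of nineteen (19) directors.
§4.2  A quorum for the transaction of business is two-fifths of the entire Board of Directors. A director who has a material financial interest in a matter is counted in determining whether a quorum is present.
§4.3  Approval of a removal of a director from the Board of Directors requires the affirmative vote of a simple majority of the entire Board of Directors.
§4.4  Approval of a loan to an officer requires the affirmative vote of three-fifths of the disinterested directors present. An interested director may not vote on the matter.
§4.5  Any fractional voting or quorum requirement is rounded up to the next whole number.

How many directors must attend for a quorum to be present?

8

2/5 of 19 = 7.60, rounded up to 8.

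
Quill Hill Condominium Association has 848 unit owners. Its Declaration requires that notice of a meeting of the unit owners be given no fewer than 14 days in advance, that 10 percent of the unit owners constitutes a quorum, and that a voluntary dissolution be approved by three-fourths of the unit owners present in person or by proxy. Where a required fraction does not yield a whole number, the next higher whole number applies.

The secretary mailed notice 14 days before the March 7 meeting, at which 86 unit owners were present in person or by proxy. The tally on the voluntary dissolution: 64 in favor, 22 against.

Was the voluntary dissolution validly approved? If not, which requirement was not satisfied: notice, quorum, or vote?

Notice: 14 days given; 14 required. Satisfied.
Quorum: 10% of 848 = 84.80, rounded up to 85; 86 present. Satisfied.
Vote: requires three-fourths of those present (86); 3/4 of 86 = 64.50, rounded up to 65, so 65 needed; 64 in favor. Not satisfied.

Invalid — vote requirement not satisfied.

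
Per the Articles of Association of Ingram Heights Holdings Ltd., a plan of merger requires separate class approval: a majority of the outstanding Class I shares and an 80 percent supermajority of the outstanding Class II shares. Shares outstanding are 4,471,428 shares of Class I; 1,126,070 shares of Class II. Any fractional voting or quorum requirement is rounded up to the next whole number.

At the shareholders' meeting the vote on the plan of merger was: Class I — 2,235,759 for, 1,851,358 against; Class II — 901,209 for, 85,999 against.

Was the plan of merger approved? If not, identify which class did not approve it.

Class I: a majority of 4471428 is 2235715; 2,235,715 required, 2,235,759 in favor — approved.
Class II: 4/5 of 1126070 = 900856; 900,856 required, 901,209 in favor — approved.

Approved — every class gave the required vote.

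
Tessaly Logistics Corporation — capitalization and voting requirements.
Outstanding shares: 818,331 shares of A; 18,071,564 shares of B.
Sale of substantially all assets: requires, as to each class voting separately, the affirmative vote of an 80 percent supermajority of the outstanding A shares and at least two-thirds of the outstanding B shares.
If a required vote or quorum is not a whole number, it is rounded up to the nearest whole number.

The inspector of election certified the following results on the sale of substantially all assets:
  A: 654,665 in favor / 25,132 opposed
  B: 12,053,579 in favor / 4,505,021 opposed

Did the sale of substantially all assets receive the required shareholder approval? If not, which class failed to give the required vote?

Approved — every class gave the required vote.

A: 4/5 of 818331 = 654664.80, rounded up to 654665; 654,665 required, 654,665 in favor — approved.
B: 2/3 of 18071564 = 12047709.33, rounded up to 12047710; 12,047,710 required, 12,053,579 in favor — approved.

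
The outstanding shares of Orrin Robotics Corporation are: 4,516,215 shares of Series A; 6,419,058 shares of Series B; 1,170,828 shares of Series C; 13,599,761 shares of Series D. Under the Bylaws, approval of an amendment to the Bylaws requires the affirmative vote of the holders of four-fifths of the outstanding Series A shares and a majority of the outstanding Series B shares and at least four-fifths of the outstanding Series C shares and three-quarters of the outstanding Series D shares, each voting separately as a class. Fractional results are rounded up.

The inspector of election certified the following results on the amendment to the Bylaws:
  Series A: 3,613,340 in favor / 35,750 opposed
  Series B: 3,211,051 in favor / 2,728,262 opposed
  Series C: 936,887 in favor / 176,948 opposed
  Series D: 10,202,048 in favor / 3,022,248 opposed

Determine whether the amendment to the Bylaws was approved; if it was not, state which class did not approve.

Approved — every class gave the required vote.

Series A: 4/5 of 4516215 = 3612972; 3,612,972 required, 3,613,340 in favor — approved.
Series B: a majority of 6419058 is 3209530; 3,209,530 required, 3,211,051 in favor — approved.
Series C: 4/5 of 1170828 = 936662.40, rounded up to 936663; 936,663 required, 936,887 in favor — approved.
Series D: 3/4 of 13599761 = 10199820.75, rounded up to 10199821; 10,199,821 required, 10,202,048 in favor — approved.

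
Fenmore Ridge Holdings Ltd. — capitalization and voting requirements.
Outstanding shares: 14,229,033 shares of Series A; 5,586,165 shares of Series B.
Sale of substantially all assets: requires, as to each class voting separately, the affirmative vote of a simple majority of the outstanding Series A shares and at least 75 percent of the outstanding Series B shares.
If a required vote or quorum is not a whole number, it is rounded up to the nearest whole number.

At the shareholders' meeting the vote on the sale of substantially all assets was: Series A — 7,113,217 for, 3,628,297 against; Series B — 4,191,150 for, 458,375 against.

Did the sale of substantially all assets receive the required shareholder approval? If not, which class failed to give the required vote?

Not approved — the Series A shares did not give the required vote.

Series A: a majority of 14229033 is 7114517; 7,114,517 required, 7,113,217 in favor — not approved.
Series B: 3/4 of 5586165 = 4189623.75, rounded up to 4189624; 4,189,624 required, 4,191,150 in favor — approved.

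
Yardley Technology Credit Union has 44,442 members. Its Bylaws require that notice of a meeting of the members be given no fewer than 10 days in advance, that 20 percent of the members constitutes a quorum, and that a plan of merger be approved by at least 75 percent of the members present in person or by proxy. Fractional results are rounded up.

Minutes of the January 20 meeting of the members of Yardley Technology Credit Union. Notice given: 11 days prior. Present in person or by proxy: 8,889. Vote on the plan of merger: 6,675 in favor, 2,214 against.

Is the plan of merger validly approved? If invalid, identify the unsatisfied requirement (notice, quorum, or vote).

Notice: 11 days given; 10 required. Satisfied.
Quorum: 20% of 44,442 = 8,888.40, rounded up to 8,889; 8,889 present. Satisfied.
Vote: requires three-fourths of those present (8,889); 3/4 of 8889 = 6666.75, rounded up to 6667, so 6,667 needed; 6,675 in favor. Satisfied.

Valid — all requirements satisfied.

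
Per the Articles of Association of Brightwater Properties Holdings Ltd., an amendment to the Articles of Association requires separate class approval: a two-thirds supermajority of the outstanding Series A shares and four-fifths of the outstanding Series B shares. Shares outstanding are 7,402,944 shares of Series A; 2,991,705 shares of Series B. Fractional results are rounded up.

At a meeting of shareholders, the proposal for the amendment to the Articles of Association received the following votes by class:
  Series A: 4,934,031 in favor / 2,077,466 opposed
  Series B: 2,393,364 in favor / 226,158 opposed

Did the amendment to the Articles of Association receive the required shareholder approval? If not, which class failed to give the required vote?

Not approved — the Series A shares did not give the required vote.

Series A: 2/3 of 7402944 = 4935296; 4,935,296 required, 4,934,031 in favor — not approved.
Series B: 4/5 of 2991705 = 2393364; 2,393,364 required, 2,393,364 in favor — approved.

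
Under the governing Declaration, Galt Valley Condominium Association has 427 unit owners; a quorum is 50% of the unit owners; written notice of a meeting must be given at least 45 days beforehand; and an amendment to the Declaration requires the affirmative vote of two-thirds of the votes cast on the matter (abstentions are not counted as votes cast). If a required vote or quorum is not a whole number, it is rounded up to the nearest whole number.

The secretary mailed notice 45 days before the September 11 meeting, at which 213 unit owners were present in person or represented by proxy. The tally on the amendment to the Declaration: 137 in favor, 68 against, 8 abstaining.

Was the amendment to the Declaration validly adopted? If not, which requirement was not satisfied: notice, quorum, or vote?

Invalid — quorum requirement not satisfied.

Notice: 45 days given; 45 required. Satisfied.
Quorum: 50% of 427 = 213.50, rounded up to 214; 213 present. Not satisfied.
Vote: requires two-thirds of the votes cast (213 − 8 abstaining = 205); 2/3 of 205 = 136.67, rounded up to 137, so 137 needed; 137 in favor. Satisfied.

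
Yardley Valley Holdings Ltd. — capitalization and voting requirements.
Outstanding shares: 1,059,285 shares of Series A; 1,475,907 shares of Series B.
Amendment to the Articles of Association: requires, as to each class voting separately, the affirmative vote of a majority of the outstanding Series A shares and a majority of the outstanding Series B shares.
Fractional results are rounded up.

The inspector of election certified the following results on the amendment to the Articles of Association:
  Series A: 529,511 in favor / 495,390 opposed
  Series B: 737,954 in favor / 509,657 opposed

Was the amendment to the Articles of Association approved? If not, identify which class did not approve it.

Not approved — the Series A shares did not give the required vote.

Series A: a majority of 1059285 is 529643; 529,643 required, 529,511 in favor — not approved.
Series B: a majority of 1475907 is 737954; 737,954 required, 737,954 in favor — approved.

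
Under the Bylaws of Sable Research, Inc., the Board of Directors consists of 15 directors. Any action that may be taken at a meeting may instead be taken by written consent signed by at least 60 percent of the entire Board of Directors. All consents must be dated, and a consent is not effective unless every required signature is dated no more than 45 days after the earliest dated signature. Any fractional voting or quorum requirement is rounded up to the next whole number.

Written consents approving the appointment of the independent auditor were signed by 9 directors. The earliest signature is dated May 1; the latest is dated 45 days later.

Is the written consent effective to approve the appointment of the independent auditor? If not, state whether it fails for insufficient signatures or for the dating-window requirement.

Effective — both the signature and dating-window requirements are satisfied.

Signatures required: at least 60 percent of 15 — 3/5 of 15 = 9, so 9 needed; 9 signed. Sufficient.
Dating window: the latest signature is 45 days after the earliest; the limit is 45 days. Within the window.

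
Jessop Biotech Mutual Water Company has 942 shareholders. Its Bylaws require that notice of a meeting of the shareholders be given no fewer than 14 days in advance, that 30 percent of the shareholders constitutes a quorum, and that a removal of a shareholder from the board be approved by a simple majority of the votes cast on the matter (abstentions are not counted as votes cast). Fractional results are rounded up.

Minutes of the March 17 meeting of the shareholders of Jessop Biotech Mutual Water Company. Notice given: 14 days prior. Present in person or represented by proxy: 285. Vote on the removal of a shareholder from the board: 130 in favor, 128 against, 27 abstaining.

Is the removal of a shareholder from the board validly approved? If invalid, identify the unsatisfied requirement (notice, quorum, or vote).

Valid — all requirements satisfied.

Notice: 14 days given; 14 required. Satisfied.
Quorum: 30% of 942 = 282.60, rounded up to 283; 285 present. Satisfied.
Vote: requires a majority of the votes cast (285 − 27 abstaining = 258); a majority of 258 is 130, so 130 needed; 130 in favor. Satisfied.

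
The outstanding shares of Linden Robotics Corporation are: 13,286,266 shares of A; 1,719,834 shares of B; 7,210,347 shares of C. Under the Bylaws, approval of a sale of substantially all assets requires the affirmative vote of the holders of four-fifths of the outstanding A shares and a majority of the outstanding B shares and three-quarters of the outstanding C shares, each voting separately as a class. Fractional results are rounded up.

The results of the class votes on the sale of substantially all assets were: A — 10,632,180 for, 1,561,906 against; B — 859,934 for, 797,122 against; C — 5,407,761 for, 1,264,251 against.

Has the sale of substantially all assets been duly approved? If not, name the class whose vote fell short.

Approved — every class gave the required vote.

A: 4/5 of 13286266 = 10629012.80, rounded up to 10629013; 10,629,013 required, 10,632,180 in favor — approved.
B: a majority of 1719834 is 859918; 859,918 required, 859,934 in favor — approved.
C: 3/4 of 7210347 = 5407760.25, rounded up to 5407761; 5,407,761 required, 5,407,761 in favor — approved.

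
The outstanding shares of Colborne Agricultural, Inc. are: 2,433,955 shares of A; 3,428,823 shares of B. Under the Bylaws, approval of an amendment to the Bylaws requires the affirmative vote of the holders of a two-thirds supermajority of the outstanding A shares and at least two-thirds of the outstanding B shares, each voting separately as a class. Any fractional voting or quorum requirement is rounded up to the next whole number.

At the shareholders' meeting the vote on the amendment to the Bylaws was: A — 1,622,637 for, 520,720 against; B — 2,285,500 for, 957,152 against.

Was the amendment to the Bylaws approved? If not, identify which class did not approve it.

Not approved — the B shares did not give the required vote.

A: 2/3 of 2433955 = 1622636.67, rounded up to 1622637; 1,622,637 required, 1,622,637 in favor — approved.
B: 2/3 of 3428823 = 2285882; 2,285,882 required, 2,285,500 in favor — not approved.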